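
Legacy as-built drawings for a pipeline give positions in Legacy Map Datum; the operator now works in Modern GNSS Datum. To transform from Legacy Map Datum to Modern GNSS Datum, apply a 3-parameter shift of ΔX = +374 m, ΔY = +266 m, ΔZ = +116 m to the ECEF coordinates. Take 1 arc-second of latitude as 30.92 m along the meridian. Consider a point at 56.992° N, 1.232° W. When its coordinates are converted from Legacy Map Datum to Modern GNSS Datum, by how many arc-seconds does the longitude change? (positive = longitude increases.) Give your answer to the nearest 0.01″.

Δλ = 16.27″

sin φ = 0.838595, cos φ = 0.544756, sin λ = -0.021501, cos λ = 0.999769.
East component: ΔE = −sin λ·ΔX + cos λ·ΔY = −(-0.021501)(374) + (0.999769)(266) = 273.98 m.
1° of latitude spans 3600 × 30.92 = 111312 m; at latitude φ, 1° of longitude spans that × cos φ = 60637.9 m, so Δλ = 273.98 / 60637.9 × 3600 = 16.266″.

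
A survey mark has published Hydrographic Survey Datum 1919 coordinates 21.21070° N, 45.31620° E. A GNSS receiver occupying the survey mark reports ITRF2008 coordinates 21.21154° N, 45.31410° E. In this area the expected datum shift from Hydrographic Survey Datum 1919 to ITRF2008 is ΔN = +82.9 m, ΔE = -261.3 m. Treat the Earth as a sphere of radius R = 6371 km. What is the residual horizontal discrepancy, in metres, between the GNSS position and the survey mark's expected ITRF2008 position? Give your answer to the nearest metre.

Observed coordinate differences: Δφ = +0.00084°, Δλ = -0.00210°.
Converting to metres (1° lat = 111195 m, cos φ = 0.932256): observed ΔN = 93.4 m, observed ΔE = -217.7 m.
Subtracting the expected shift leaves a residual of 93.4 − (82.9) = 10.5 m north and -217.7 − (-261.3) = 43.6 m east.
Residual distance = √(10.5² + 43.6²) = 44.9 m.

45 m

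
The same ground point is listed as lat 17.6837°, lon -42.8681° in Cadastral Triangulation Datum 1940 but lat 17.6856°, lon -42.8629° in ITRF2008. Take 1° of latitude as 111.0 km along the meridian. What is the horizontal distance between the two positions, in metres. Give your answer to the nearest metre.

589 m

Δφ = 17.6856° − 17.6837° = +0.0019°; Δλ = -42.8629° − -42.8681° = +0.0052°.
ΔN = Δφ × 111000 = 210.9 m; ΔE = Δλ × 111000 × cos(17.6837°) = +0.0052 × 111000 × 0.952748 = 549.9 m.
Distance = √(ΔE² + ΔN²) = √(549.9² + 210.9²) = 589.0 m.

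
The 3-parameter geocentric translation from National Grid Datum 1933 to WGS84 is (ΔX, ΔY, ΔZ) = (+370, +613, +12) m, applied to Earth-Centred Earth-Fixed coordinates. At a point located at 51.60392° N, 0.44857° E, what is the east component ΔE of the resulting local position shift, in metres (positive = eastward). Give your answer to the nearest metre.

The local east axis at (φ, λ) is (−sin λ, cos λ, 0), so ΔE = −sin(0.44857°)·370 + cos(0.44857°)·613 = 610.08 m.

ΔE = 610 m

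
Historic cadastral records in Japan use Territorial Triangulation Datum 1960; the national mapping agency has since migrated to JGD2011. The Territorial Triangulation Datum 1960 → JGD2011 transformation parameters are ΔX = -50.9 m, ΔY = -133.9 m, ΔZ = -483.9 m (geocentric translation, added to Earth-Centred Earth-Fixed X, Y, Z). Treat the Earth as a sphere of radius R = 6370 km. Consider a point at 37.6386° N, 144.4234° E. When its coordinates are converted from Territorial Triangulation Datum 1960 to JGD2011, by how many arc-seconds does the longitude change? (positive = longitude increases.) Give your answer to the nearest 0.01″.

Δλ = 5.66″

sin φ = 0.610679, cos φ = 0.791878, sin λ = 0.581791, cos λ = -0.813338.
East component: ΔE = −sin λ·ΔX + cos λ·ΔY = −(0.581791)(-50.9) + (-0.813338)(-133.9) = 138.52 m.
1° of latitude spans πR/180 = 111177 m; at latitude φ, 1° of longitude spans that × cos φ = 88039.0 m, so Δλ = 138.52 / 88039.0 × 3600 = 5.664″.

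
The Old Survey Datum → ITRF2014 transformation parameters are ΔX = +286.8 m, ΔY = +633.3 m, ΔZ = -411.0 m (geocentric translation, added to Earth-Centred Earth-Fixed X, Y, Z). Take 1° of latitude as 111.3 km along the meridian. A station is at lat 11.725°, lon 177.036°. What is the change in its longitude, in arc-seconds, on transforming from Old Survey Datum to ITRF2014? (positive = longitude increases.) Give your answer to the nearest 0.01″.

Δλ = -21.38″

sin φ = 0.203215, cos φ = 0.979134, sin λ = 0.051708, cos λ = -0.998662.
East component: ΔE = −sin λ·ΔX + cos λ·ΔY = −(0.051708)(286.8) + (-0.998662)(633.3) = -647.28 m.
1° of latitude spans 111300 m; at latitude φ, 1° of longitude spans that × cos φ = 108977.6 m, so Δλ = -647.28 / 108977.6 × 3600 = -21.383″.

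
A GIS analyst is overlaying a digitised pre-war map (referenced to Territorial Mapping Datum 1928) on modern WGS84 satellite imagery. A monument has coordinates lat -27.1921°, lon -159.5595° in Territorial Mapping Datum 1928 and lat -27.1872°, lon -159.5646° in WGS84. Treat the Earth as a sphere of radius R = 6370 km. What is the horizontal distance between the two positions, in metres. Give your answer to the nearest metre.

Δφ = -27.1872° − -27.1921° = +0.0049°; Δλ = -159.5646° − -159.5595° = -0.0051°.
1° along a meridian = πR/180 = 111177 m.
ΔN = Δφ × 111177 = 544.8 m; ΔE = Δλ × 111177 × cos(-27.1921°) = -0.0051 × 111177 × 0.889479 = -504.3 m.
Distance = √(ΔE² + ΔN²) = √((-504.3)² + 544.8²) = 742.4 m.

742 m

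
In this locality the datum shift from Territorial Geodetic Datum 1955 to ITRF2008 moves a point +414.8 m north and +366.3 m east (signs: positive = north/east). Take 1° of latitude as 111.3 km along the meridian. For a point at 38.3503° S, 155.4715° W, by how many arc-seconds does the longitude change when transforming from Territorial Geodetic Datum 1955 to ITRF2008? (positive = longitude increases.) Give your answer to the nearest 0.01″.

Δλ = 15.11″

At latitude -38.3503°, cos φ = 0.784232.
1° of longitude at this latitude = 111.3 × cos φ = 87.29 km, so Δλ = 366.3 / 87285.0 = 0.0041966° = 15.108″.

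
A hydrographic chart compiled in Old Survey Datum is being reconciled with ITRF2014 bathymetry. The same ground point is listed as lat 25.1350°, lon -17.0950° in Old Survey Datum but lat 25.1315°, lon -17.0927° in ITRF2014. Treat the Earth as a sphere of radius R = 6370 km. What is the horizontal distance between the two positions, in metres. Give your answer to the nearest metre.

453 m

Δφ = 25.1315° − 25.1350° = -0.0035°; Δλ = -17.0927° − -17.0950° = +0.0023°.
1° along a meridian = πR/180 = 111177 m.
ΔN = Δφ × 111177 = -389.1 m; ΔE = Δλ × 111177 × cos(25.1350°) = +0.0023 × 111177 × 0.905310 = 231.5 m.
Distance = √(ΔE² + ΔN²) = √(231.5² + (-389.1)²) = 452.8 m.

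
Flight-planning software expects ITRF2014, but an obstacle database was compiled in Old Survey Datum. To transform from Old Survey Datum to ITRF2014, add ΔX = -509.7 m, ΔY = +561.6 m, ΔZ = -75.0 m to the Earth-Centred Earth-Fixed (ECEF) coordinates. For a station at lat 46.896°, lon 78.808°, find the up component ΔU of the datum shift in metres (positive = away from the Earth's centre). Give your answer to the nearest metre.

ΔU = 254 m

At φ = 46.896°, λ = 78.808°: sin φ = 0.730115, cos φ = 0.683325, sin λ = 0.980982, cos λ = 0.194097.
ΔU = cos φ cos λ·ΔX + cos φ sin λ·ΔY + sin φ·ΔZ = (0.683325)(0.194097)(-509.7) + (0.683325)(0.980982)(561.6) + (0.730115)(-75.0) = 254.10 m.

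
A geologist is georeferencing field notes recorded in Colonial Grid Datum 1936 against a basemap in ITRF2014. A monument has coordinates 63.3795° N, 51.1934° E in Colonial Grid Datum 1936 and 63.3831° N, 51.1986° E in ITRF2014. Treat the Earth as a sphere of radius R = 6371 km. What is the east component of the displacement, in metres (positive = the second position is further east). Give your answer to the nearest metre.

ΔE = 259 m

Δφ = 63.3831° − 63.3795° = +0.0036°; Δλ = 51.1986° − 51.1934° = +0.0052°.
1° along a meridian = πR/180 = 111195 m.
ΔN = Δφ × 111195 = 400.3 m; ΔE = Δλ × 111195 × cos(63.3795°) = +0.0052 × 111195 × 0.448079 = 259.1 m.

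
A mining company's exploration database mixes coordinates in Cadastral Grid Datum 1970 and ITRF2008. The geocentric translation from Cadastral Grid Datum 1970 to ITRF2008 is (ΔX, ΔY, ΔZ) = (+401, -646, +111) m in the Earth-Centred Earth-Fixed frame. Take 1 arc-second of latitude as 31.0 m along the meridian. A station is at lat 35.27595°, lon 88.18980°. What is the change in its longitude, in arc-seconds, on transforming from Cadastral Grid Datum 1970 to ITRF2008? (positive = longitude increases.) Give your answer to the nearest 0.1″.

sin φ = 0.577515, cos φ = 0.816380, sin λ = 0.999501, cos λ = 0.031589.
East component: ΔE = −sin λ·ΔX + cos λ·ΔY = −(0.999501)(401) + (0.031589)(-646) = -421.21 m.
1° of latitude spans 3600 × 31.00 = 111600 m; at latitude φ, 1° of longitude spans that × cos φ = 91108.0 m, so Δλ = -421.21 / 91108.0 × 3600 = -16.643″.

Δλ = -16.6″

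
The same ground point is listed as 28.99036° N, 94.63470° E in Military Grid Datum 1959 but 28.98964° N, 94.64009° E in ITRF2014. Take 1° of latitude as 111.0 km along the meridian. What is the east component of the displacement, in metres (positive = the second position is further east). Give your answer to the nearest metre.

ΔE = 523 m

Δφ = 28.98964° − 28.99036° = -0.00072°; Δλ = 94.64009° − 94.63470° = +0.00539°.
ΔN = Δφ × 111000 = -79.9 m; ΔE = Δλ × 111000 × cos(28.99036°) = +0.00539 × 111000 × 0.874701 = 523.3 m.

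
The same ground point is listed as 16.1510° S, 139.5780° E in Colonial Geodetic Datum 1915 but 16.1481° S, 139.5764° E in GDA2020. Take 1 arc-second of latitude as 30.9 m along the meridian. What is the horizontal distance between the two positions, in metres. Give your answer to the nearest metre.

365 m

Δφ = -16.1481° − -16.1510° = +0.0029°; Δλ = 139.5764° − 139.5780° = -0.0016°.
1° of latitude = 3600 × 30.90 = 111240 m.
ΔN = Δφ × 111240 = 322.6 m; ΔE = Δλ × 111240 × cos(-16.1510°) = -0.0016 × 111240 × 0.960532 = -171.0 m.
Distance = √(ΔE² + ΔN²) = √((-171.0)² + 322.6²) = 365.1 m.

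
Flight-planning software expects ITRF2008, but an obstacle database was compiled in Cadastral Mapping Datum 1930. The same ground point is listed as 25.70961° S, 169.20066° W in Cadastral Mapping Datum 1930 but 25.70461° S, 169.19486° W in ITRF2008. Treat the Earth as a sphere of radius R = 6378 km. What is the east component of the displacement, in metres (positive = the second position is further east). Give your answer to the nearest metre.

ΔE = 582 m

Δφ = -25.70461° − -25.70961° = +0.00500°; Δλ = -169.19486° − -169.20066° = +0.00580°.
1° along a meridian = πR/180 = 111317 m.
ΔN = Δφ × 111317 = 556.6 m; ΔE = Δλ × 111317 × cos(-25.70961°) = +0.00580 × 111317 × 0.901004 = 581.7 m.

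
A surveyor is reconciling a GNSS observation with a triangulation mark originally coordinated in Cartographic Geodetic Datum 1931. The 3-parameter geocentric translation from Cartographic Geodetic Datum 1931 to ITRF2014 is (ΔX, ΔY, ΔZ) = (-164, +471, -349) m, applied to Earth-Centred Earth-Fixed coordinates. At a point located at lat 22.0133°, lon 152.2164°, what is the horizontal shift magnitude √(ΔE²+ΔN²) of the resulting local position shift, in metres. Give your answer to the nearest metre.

572 m

The local east axis at (φ, λ) is (−sin λ, cos λ, 0), so ΔE = −sin(152.2164°)·(-164) + cos(152.2164°)·471 = -340.25 m.
The local north axis is (−sin φ cos λ, −sin φ sin λ, cos φ), giving ΔN = -54.384 − 82.292 − 323.557 = -460.23 m.
Horizontal magnitude = √(ΔE² + ΔN²) = √((-340.25)² + (-460.23)²) = 572.35 m.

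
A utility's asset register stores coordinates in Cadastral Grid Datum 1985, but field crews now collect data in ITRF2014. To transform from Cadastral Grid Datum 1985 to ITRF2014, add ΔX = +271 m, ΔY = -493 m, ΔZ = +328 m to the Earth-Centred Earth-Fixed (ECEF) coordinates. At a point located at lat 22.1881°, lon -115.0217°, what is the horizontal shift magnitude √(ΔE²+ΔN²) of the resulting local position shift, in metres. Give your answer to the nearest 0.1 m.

487.8 m

The local east axis at (φ, λ) is (−sin λ, cos λ, 0), so ΔE = −sin(-115.0217°)·271 + cos(-115.0217°)·(-493) = 454.09 m.
The local north axis is (−sin φ cos λ, −sin φ sin λ, cos φ), giving ΔN = 43.287 − 168.707 + 303.711 = 178.29 m.
Horizontal magnitude = √(ΔE² + ΔN²) = √(454.09² + 178.29²) = 487.83 m.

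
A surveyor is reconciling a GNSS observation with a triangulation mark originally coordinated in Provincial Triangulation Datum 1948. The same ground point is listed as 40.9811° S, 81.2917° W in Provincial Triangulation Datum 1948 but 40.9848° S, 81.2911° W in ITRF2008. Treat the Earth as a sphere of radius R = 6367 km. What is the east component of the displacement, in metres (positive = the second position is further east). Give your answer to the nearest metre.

ΔE = 50 m

Δφ = -40.9848° − -40.9811° = -0.0037°; Δλ = -81.2911° − -81.2917° = +0.0006°.
1° along a meridian = πR/180 = 111125 m.
ΔN = Δφ × 111125 = -411.2 m; ΔE = Δλ × 111125 × cos(-40.9811°) = +0.0006 × 111125 × 0.754926 = 50.3 m.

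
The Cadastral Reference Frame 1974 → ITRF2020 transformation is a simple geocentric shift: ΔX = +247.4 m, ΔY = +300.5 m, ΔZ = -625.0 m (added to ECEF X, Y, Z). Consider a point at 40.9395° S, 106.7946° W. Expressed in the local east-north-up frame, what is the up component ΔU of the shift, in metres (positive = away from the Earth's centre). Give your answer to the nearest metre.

At φ = -40.9395°, λ = -106.7946°: sin φ = -0.655262, cos φ = 0.755402, sin λ = -0.957347, cos λ = -0.288942.
ΔU = cos φ cos λ·ΔX + cos φ sin λ·ΔY + sin φ·ΔZ = (0.755402)(-0.288942)(247.4) + (0.755402)(-0.957347)(300.5) + (-0.655262)(-625.0) = 138.22 m.

ΔU = 138 m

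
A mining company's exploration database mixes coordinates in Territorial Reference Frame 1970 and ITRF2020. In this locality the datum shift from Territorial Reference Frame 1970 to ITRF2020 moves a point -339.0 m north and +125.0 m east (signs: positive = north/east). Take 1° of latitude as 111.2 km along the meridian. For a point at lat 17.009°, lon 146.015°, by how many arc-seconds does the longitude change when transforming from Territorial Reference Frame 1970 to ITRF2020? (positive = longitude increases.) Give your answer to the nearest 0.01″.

Δλ = 4.23″

At latitude 17.009°, cos φ = 0.956259.
1° of longitude at this latitude = 111.2 × cos φ = 106.34 km, so Δλ = 125.0 / 106336.0 = 0.0011755° = 4.232″.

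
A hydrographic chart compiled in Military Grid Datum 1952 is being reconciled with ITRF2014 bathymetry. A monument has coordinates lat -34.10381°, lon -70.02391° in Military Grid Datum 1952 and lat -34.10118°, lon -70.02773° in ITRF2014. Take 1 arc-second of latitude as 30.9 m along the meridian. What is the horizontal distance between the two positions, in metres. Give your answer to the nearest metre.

Δφ = -34.10118° − -34.10381° = +0.00263°; Δλ = -70.02773° − -70.02391° = -0.00382°.
1° of latitude = 3600 × 30.90 = 111240 m.
ΔN = Δφ × 111240 = 292.6 m; ΔE = Δλ × 111240 × cos(-34.10381°) = -0.00382 × 111240 × 0.828023 = -351.9 m.
Distance = √(ΔE² + ΔN²) = √((-351.9)² + 292.6²) = 457.6 m.

458 m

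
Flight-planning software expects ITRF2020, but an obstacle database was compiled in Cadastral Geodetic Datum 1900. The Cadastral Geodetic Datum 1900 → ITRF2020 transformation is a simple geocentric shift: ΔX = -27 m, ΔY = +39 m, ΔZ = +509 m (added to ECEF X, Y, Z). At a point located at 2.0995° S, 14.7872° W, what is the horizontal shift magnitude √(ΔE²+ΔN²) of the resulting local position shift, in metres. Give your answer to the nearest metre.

508 m

At φ = -2.0995°, λ = -14.7872°: sin φ = -0.036635, cos φ = 0.999329, sin λ = -0.255230, cos λ = 0.966880.
ΔE = −sin λ·ΔX + cos λ·ΔY = −(-0.255230)·(-27) + (0.966880)·(39) = 30.82 m.
ΔN = −sin φ cos λ·ΔX − sin φ sin λ·ΔY + cos φ·ΔZ = −(-0.036635)(0.966880)(-27) − (-0.036635)(-0.255230)(39) + (0.999329)(509) = 507.34 m.
Horizontal magnitude = √(ΔE² + ΔN²) = √(30.82² + 507.34²) = 508.27 m.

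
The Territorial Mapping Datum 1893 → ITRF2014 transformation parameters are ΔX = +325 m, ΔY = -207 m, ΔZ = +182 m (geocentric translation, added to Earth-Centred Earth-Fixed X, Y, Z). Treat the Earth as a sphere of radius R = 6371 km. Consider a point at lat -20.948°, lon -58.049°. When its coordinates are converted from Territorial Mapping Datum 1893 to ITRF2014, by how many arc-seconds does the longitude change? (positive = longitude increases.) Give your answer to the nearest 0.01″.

Δλ = 5.76″

sin φ = -0.357521, cos φ = 0.933905, sin λ = -0.848501, cos λ = 0.529194.
East component: ΔE = −sin λ·ΔX + cos λ·ΔY = −(-0.848501)(325) + (0.529194)(-207) = 166.22 m.
1° of latitude spans πR/180 = 111195 m; at latitude φ, 1° of longitude spans that × cos φ = 103845.5 m, so Δλ = 166.22 / 103845.5 × 3600 = 5.762″.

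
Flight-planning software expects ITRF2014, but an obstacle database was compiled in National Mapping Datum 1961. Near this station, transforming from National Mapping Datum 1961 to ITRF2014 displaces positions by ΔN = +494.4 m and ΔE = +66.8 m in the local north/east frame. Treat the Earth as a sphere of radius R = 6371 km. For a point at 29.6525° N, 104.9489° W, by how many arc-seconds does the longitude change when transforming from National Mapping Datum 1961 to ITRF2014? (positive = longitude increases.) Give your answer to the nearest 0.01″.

Δλ = 2.49″

At latitude 29.6525°, cos φ = 0.869042.
One radian of longitude at latitude φ spans R cos φ, so Δλ = ΔE / (R cos φ) = 66.8 / (6371000 × 0.869042) = 1.2065e-05 rad = 2.489″.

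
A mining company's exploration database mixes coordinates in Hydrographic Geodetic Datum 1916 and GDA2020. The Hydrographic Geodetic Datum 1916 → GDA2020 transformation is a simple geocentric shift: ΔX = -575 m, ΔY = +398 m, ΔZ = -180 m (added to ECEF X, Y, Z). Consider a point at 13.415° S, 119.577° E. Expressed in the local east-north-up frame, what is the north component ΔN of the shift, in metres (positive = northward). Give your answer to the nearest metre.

ΔN = -29 m

The local north axis is (−sin φ cos λ, −sin φ sin λ, cos φ), giving ΔN = 65.846 + 80.305 − 175.089 = -28.94 m.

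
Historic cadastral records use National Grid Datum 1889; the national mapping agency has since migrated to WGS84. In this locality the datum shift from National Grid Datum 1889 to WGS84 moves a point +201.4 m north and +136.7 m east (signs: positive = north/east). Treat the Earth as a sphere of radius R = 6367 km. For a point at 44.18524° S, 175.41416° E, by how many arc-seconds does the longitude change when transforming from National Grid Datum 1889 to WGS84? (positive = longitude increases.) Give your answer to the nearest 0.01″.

Δλ = 6.18″

At latitude -44.18524°, cos φ = 0.717090.
One radian of longitude at latitude φ spans R cos φ, so Δλ = ΔE / (R cos φ) = 136.7 / (6367000 × 0.717090) = 2.9941e-05 rad = 6.176″.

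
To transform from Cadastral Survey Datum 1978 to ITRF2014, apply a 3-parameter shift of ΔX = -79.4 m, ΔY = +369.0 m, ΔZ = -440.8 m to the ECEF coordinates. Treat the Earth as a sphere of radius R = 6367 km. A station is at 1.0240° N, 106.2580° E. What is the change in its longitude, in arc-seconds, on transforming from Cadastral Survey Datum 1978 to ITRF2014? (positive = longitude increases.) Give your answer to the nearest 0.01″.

Δλ = -0.88″

sin φ = 0.017871, cos φ = 0.999840, sin λ = 0.960011, cos λ = -0.279963.
East component: ΔE = −sin λ·ΔX + cos λ·ΔY = −(0.960011)(-79.4) + (-0.279963)(369.0) = -27.08 m.
1° of latitude spans πR/180 = 111125 m; at latitude φ, 1° of longitude spans that × cos φ = 111107.4 m, so Δλ = -27.08 / 111107.4 × 3600 = -0.877″.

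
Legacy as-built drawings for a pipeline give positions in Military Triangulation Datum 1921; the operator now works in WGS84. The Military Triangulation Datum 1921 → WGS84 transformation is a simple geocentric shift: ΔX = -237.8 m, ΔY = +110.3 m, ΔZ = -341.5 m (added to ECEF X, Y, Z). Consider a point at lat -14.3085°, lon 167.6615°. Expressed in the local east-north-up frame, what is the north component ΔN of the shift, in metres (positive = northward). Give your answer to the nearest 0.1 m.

ΔN = -267.7 m

The local north axis is (−sin φ cos λ, −sin φ sin λ, cos φ), giving ΔN = 57.413 + 5.825 − 330.906 = -267.67 m.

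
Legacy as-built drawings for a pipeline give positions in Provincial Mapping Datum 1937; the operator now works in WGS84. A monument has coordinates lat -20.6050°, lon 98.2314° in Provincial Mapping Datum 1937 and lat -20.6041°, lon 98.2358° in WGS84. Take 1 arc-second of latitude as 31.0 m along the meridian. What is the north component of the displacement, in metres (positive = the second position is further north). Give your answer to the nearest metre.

ΔN = 100 m

Δφ = -20.6041° − -20.6050° = +0.0009°; Δλ = 98.2358° − 98.2314° = +0.0044°.
1° of latitude = 3600 × 31.00 = 111600 m.
ΔN = Δφ × 111600 = 100.4 m; ΔE = Δλ × 111600 × cos(-20.6050°) = +0.0044 × 111600 × 0.936029 = 459.6 m.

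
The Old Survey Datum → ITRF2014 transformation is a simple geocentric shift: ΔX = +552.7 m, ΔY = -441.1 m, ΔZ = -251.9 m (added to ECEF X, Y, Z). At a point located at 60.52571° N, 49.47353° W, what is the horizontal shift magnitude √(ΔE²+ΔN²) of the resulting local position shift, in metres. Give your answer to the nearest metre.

At φ = 60.52571°, λ = -49.47353°: sin φ = 0.870577, cos φ = 0.492033, sin λ = -0.760106, cos λ = 0.649799.
ΔE = −sin λ·ΔX + cos λ·ΔY = −(-0.760106)·(552.7) + (0.649799)·(-441.1) = 133.48 m.
ΔN = −sin φ cos λ·ΔX − sin φ sin λ·ΔY + cos φ·ΔZ = −(0.870577)(0.649799)(552.7) − (0.870577)(-0.760106)(-441.1) + (0.492033)(-251.9) = -728.49 m.
Horizontal magnitude = √(ΔE² + ΔN²) = √(133.48² + (-728.49)²) = 740.62 m.

741 m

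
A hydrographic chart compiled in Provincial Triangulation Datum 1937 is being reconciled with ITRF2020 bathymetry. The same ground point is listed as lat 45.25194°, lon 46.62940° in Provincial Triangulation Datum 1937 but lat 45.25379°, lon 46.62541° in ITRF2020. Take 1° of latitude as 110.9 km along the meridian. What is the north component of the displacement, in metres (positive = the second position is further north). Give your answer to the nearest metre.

ΔN = 205 m

Δφ = 45.25379° − 45.25194° = +0.00185°; Δλ = 46.62541° − 46.62940° = -0.00399°.
ΔN = Δφ × 110900 = 205.2 m; ΔE = Δλ × 110900 × cos(45.25194°) = -0.00399 × 110900 × 0.703991 = -311.5 m.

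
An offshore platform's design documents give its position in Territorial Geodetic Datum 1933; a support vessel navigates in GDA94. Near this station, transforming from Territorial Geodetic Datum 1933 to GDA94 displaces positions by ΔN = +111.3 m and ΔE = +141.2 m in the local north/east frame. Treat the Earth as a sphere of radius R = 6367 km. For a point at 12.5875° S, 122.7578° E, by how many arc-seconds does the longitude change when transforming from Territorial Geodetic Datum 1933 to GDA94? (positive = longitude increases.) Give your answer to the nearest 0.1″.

Δλ = 4.7″

At latitude -12.5875°, cos φ = 0.975964.
One radian of longitude at latitude φ spans R cos φ, so Δλ = ΔE / (R cos φ) = 141.2 / (6367000 × 0.975964) = 2.2723e-05 rad = 4.687″.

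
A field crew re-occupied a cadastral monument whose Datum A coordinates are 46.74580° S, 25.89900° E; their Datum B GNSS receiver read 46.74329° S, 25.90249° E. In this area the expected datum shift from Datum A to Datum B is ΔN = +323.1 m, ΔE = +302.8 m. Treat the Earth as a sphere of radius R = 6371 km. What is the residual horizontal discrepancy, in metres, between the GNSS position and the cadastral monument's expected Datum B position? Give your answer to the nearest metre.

57 m

Observed coordinate differences: Δφ = +0.00251°, Δλ = +0.00349°.
Converting to metres (1° lat = 111195 m, cos φ = 0.685236): observed ΔN = 279.1 m, observed ΔE = 265.9 m.
Subtracting the expected shift leaves a residual of 279.1 − (323.1) = -44.0 m north and 265.9 − (302.8) = -36.9 m east.
Residual distance = √((-44.0)² + (-36.9)²) = 57.4 m.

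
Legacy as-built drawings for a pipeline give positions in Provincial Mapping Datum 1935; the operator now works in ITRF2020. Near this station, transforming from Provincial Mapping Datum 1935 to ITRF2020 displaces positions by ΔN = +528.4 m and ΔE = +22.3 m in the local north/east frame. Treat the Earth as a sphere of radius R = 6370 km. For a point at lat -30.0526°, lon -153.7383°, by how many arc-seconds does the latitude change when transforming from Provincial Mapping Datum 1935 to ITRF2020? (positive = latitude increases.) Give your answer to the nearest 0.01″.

On a sphere of radius R, 1 rad of latitude = R, so Δφ = ΔN / R = 528.4 / 6370000 = 8.2951e-05 rad = 17.110″.

Δφ = 17.11″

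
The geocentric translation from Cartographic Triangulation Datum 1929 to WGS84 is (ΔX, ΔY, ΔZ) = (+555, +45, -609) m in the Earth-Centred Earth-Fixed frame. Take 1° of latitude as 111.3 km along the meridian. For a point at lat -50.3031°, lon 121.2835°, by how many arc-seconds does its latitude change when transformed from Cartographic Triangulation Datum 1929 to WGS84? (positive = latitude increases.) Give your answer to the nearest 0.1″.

Δφ = -18.8″

sin φ = -0.769434, cos φ = 0.638726, sin λ = 0.854608, cos λ = -0.519273.
North component: ΔN = −sin φ cos λ·ΔX − sin φ sin λ·ΔY + cos φ·ΔZ = −(-0.769434)(-0.519273)(555) − (-0.769434)(0.854608)(45) + (0.638726)(-609) = -581.14 m.
1° of latitude spans 111300 m, so Δφ = -581.14 / 111300 × 3600 = -18.797″.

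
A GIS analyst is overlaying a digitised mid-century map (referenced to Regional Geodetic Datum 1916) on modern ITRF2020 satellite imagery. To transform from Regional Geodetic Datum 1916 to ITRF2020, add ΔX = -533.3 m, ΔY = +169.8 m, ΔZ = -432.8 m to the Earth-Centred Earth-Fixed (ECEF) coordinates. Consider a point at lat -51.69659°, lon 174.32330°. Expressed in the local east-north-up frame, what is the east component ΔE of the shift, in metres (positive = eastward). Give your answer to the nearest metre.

ΔE = -116 m

At φ = -51.69659°, λ = 174.32330°: sin φ = -0.784739, cos φ = 0.619826, sin λ = 0.098915, cos λ = -0.995096.
ΔE = −sin λ·ΔX + cos λ·ΔY = −(0.098915)·(-533.3) + (-0.995096)·(169.8) = -116.22 m.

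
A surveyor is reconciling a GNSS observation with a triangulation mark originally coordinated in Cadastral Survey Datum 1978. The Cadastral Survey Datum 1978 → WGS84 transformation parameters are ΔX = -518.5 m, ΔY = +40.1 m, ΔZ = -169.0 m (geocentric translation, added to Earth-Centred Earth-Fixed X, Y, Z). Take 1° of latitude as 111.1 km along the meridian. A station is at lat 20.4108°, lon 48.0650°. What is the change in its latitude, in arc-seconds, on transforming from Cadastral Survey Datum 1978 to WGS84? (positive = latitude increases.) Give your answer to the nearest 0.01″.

sin φ = 0.348749, cos φ = 0.937216, sin λ = 0.743903, cos λ = 0.668287.
North component: ΔN = −sin φ cos λ·ΔX − sin φ sin λ·ΔY + cos φ·ΔZ = −(0.348749)(0.668287)(-518.5) − (0.348749)(0.743903)(40.1) + (0.937216)(-169.0) = -47.95 m.
1° of latitude spans 111100 m, so Δφ = -47.95 / 111100 × 3600 = -1.554″.

Δφ = -1.55″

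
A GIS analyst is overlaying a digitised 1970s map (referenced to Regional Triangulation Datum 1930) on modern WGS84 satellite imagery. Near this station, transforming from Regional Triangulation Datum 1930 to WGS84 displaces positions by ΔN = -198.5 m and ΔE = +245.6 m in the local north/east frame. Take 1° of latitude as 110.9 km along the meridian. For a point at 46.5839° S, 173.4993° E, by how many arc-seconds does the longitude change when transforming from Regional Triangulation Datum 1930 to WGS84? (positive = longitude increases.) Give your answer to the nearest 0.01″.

At latitude -46.5839°, cos φ = 0.687292.
1° of longitude at this latitude = 110.9 × cos φ = 76.22 km, so Δλ = 245.6 / 76220.6 = 0.0032222° = 11.600″.

Δλ = 11.60″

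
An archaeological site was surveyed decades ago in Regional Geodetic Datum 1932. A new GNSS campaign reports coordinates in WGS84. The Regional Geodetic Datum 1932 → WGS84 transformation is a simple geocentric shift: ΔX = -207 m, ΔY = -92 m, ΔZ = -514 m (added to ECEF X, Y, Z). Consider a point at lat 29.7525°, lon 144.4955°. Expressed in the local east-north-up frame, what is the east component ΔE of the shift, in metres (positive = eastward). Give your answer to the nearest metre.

At φ = 29.7525°, λ = 144.4955°: sin φ = 0.496254, cos φ = 0.868177, sin λ = 0.580767, cos λ = -0.814070.
ΔE = −sin λ·ΔX + cos λ·ΔY = −(0.580767)·(-207) + (-0.814070)·(-92) = 195.11 m.

ΔE = 195 m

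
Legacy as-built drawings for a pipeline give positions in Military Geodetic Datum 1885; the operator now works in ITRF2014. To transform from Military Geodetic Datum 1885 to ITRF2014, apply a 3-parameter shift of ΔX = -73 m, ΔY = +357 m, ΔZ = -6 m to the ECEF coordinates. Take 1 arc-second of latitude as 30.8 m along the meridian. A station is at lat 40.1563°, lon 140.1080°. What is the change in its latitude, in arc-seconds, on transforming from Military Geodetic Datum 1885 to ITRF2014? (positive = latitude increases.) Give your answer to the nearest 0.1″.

Δφ = -6.1″

sin φ = 0.644875, cos φ = 0.764288, sin λ = 0.641343, cos λ = -0.767255.
North component: ΔN = −sin φ cos λ·ΔX − sin φ sin λ·ΔY + cos φ·ΔZ = −(0.644875)(-0.767255)(-73) − (0.644875)(0.641343)(357) + (0.764288)(-6) = -188.36 m.
1° of latitude spans 3600 × 30.80 = 110880 m, so Δφ = -188.36 / 110880 × 3600 = -6.115″.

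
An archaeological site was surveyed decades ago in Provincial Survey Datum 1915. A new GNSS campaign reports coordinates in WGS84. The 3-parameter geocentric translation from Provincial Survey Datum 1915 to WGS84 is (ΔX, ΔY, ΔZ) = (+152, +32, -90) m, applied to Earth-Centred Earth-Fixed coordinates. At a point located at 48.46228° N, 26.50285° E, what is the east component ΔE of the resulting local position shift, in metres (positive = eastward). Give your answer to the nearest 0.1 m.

The local east axis at (φ, λ) is (−sin λ, cos λ, 0), so ΔE = −sin(26.50285°)·152 + cos(26.50285°)·32 = -39.19 m.

ΔE = -39.2 m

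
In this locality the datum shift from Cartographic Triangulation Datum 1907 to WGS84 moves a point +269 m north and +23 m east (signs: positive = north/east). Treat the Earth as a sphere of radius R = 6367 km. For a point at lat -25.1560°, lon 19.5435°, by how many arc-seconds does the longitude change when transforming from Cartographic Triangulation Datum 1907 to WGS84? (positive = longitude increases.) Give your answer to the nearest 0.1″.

At latitude -25.1560°, cos φ = 0.905154.
One radian of longitude at latitude φ spans R cos φ, so Δλ = ΔE / (R cos φ) = 23.0 / (6367000 × 0.905154) = 3.9909e-06 rad = 0.823″.

Δλ = 0.8″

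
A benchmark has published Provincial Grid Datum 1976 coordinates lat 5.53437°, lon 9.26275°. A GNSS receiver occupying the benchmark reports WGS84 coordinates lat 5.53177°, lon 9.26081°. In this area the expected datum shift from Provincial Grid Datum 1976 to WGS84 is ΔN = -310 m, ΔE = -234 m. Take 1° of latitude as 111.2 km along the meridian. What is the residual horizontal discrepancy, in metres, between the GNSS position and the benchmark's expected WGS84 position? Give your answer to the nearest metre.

28 m

Observed coordinate differences: Δφ = -0.00260°, Δλ = -0.00194°.
Converting to metres (1° lat = 111200 m, cos φ = 0.995339): observed ΔN = -289.1 m, observed ΔE = -214.7 m.
Subtracting the expected shift leaves a residual of -289.1 − (-310) = 20.9 m north and -214.7 − (-234) = 19.3 m east.
Residual distance = √(20.9² + 19.3²) = 28.4 m.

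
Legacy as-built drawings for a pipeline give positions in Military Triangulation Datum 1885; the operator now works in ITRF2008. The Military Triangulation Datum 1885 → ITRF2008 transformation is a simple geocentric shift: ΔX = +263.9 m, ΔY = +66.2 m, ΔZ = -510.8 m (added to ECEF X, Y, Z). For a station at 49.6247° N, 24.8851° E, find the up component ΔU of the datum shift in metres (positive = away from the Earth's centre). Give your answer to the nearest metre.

The local up (radial) axis is (cos φ cos λ, cos φ sin λ, sin φ), giving ΔU = 155.080 + 18.045 − 389.136 = -216.01 m.

ΔU = -216 m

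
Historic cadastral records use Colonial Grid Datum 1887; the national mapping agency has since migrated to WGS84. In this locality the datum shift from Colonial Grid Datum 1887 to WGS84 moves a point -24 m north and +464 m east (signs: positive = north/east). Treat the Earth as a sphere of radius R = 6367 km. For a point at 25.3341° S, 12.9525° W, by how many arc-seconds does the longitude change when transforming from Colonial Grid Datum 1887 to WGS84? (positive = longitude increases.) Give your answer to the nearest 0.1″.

Δλ = 16.6″

At latitude -25.3341°, cos φ = 0.903828.
One radian of longitude at latitude φ spans R cos φ, so Δλ = ΔE / (R cos φ) = 464.0 / (6367000 × 0.903828) = 8.0630e-05 rad = 16.631″.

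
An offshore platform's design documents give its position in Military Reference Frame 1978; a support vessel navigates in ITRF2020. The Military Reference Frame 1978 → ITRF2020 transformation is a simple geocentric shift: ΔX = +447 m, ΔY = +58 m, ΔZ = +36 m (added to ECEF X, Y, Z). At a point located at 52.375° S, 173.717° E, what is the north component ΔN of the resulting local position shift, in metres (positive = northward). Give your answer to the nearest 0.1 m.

The local north axis is (−sin φ cos λ, −sin φ sin λ, cos φ), giving ΔN = -351.908 + 5.027 + 21.978 = -324.90 m.

ΔN = -324.9 m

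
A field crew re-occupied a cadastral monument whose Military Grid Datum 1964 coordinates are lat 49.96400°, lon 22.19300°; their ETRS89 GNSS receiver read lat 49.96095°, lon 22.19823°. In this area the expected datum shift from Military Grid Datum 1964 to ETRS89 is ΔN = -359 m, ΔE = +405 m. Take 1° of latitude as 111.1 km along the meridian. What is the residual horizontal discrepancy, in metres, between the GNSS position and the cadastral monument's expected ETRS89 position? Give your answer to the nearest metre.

Observed coordinate differences: Δφ = -0.00305°, Δλ = +0.00523°.
Converting to metres (1° lat = 111100 m, cos φ = 0.643269): observed ΔN = -338.9 m, observed ΔE = 373.8 m.
Subtracting the expected shift leaves a residual of -338.9 − (-359) = 20.1 m north and 373.8 − (405) = -31.2 m east.
Residual distance = √(20.1² + (-31.2)²) = 37.2 m.

37 m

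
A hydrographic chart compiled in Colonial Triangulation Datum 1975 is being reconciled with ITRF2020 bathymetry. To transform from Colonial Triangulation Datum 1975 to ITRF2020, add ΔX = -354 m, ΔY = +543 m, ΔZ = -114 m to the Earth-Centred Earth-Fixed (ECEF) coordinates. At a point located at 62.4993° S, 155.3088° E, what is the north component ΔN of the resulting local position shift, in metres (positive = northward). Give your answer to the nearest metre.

At φ = -62.4993°, λ = 155.3088°: sin φ = -0.887005, cos φ = 0.461759, sin λ = 0.417728, cos λ = -0.908572.
ΔN = −sin φ cos λ·ΔX − sin φ sin λ·ΔY + cos φ·ΔZ = −(-0.887005)(-0.908572)(-354) − (-0.887005)(0.417728)(543) + (0.461759)(-114) = 433.85 m.

ΔN = 434 m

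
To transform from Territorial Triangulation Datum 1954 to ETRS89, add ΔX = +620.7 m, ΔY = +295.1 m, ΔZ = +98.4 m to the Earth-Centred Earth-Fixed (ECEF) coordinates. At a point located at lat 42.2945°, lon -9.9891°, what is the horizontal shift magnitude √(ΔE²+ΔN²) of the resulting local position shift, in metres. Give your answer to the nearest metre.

501 m

The local east axis at (φ, λ) is (−sin λ, cos λ, 0), so ΔE = −sin(-9.9891°)·620.7 + cos(-9.9891°)·295.1 = 398.29 m.
The local north axis is (−sin φ cos λ, −sin φ sin λ, cos φ), giving ΔN = -411.363 + 34.447 + 72.786 = -304.13 m.
Horizontal magnitude = √(ΔE² + ΔN²) = √(398.29² + (-304.13)²) = 501.13 m.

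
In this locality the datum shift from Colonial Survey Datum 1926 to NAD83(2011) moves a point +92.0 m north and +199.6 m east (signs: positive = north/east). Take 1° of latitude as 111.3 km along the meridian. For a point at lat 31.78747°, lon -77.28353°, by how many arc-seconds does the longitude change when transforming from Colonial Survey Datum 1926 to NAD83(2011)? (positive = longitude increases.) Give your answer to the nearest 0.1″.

Δλ = 7.6″

At latitude 31.78747°, cos φ = 0.850008.
1° of longitude at this latitude = 111.3 × cos φ = 94.61 km, so Δλ = 199.6 / 94605.9 = 0.0021098° = 7.595″.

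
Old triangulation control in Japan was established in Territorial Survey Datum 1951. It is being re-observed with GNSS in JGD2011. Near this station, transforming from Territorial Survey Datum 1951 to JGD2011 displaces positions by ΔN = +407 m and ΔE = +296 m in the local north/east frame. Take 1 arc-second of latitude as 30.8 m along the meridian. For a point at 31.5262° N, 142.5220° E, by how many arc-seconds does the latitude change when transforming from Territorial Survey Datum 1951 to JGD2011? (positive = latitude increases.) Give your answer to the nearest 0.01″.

1″ of latitude = 30.80 m, so Δφ = 407.0 / 30.80 = 13.214″.

Δφ = 13.21″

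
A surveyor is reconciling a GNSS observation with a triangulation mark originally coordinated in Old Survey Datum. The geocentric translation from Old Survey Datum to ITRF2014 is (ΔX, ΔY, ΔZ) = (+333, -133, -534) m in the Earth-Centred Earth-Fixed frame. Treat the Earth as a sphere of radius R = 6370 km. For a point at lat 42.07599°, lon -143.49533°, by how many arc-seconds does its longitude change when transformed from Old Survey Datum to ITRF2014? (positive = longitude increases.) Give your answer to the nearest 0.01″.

sin φ = 0.670116, cos φ = 0.742257, sin λ = -0.594888, cos λ = -0.803808.
East component: ΔE = −sin λ·ΔX + cos λ·ΔY = −(-0.594888)(333) + (-0.803808)(-133) = 305.00 m.
1° of latitude spans πR/180 = 111177 m; at latitude φ, 1° of longitude spans that × cos φ = 82522.2 m, so Δλ = 305.00 / 82522.2 × 3600 = 13.306″.

Δλ = 13.31″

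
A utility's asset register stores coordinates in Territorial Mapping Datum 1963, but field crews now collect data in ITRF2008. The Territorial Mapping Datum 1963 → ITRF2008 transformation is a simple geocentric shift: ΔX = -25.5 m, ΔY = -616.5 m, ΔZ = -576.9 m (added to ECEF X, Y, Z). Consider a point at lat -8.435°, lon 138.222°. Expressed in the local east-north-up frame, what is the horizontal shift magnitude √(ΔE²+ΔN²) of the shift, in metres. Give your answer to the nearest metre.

At φ = -8.435°, λ = 138.222°: sin φ = -0.146687, cos φ = 0.989183, sin λ = 0.666246, cos λ = -0.745732.
ΔE = −sin λ·ΔX + cos λ·ΔY = −(0.666246)·(-25.5) + (-0.745732)·(-616.5) = 476.73 m.
ΔN = −sin φ cos λ·ΔX − sin φ sin λ·ΔY + cos φ·ΔZ = −(-0.146687)(-0.745732)(-25.5) − (-0.146687)(0.666246)(-616.5) + (0.989183)(-576.9) = -628.12 m.
Horizontal magnitude = √(ΔE² + ΔN²) = √(476.73² + (-628.12)²) = 788.55 m.

789 m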